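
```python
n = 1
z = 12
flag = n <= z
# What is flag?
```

Trace:
`n = 1` → n = 1
`z = 12` → z = 12
`flag = n <= z` → flag = True
So flag = True

Answer: True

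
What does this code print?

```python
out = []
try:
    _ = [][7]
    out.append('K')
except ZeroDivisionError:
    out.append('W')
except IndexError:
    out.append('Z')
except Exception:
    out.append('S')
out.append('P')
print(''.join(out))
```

Execution trace: 'Z' (except IndexError) → 'P' (after the try/except). Output: ZP

Answer: ZP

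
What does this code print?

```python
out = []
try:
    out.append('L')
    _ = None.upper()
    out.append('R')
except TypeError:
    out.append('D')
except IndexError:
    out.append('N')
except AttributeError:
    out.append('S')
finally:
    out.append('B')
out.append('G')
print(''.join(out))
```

Execution trace: 'L' (try body) → 'S' (except AttributeError) → 'B' (finally) → 'G' (after the try/except). Output: LSBG

Answer: LSBG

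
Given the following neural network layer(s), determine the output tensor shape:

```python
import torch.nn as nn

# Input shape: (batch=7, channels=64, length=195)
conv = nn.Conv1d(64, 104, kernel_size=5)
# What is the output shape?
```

Input: (7, 64, 195) -> Output: (7, 104, 191)

Answer: (7, 104, 191)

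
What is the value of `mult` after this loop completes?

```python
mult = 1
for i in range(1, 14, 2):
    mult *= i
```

Product of 1, 3, 5, ... up to 13
`mult` takes the values: 1 → 3 → 15 → 105 → 945 → 10395 → 135135

Answer: 135135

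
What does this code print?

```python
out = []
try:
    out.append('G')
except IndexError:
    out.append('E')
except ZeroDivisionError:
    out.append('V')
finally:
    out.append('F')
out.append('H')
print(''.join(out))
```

Execution trace: 'G' (try body, no exception) → 'F' (finally) → 'H' (after the try/except). Output: GFH

Answer: GFH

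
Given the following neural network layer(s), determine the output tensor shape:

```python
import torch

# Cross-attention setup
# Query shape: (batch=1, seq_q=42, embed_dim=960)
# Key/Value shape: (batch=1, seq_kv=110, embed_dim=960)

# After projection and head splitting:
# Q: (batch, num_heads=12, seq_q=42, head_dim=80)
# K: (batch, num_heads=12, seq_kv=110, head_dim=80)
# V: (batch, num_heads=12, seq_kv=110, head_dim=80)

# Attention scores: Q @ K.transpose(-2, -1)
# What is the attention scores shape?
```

Input: (1, 42, 960) -> Output: (1, 12, 42, 110)

Answer: (1, 12, 42, 110)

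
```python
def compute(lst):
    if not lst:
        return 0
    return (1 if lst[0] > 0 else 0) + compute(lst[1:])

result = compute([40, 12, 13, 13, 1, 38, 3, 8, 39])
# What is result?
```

Count of positive elements in [40, 12, 13, 13, 1, 38, 3, 8, 39] = 9

Answer: 9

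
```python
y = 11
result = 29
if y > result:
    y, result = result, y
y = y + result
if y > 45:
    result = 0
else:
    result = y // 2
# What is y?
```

Trace:
`y = 11` → y = 11
`result = 29` → result = 29
`if y > result: ...` → y > result is False → no variable changes
`y = y + result` → y = 40
`if y > 45: ...` → y > 45 is False, take else branch → result = 20
So y = 40

Answer: 40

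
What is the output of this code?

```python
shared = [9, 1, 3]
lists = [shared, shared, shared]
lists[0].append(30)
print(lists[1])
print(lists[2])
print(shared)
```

Key concept: list of same reference.
Step by step:
`shared = [9, 1, 3]` → shared = [9, 1, 3]
`lists = [shared, shared, shared]` → lists = [[9, 1, 3], [9, 1, 3], [9, 1, 3]]
`lists[0].append(30)` → shared = [9, 1, 3, 30]; lists = [[9, 1, 3, 30], [9, 1, 3, 30], [9, 1, 3, 30]]
`print(lists[1])` → prints [9, 1, 3, 30]
`print(lists[2])` → prints [9, 1, 3, 30]
`print(shared)` → prints [9, 1, 3, 30]

Answer:
[9, 1, 3, 30]
[9, 1, 3, 30]
[9, 1, 3, 30]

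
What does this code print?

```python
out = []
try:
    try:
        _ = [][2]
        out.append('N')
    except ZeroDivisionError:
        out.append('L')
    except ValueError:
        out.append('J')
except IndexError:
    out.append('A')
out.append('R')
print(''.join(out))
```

Execution trace: 'A' (outer except IndexError) → 'R' (after the try/except). Output: AR

Answer: AR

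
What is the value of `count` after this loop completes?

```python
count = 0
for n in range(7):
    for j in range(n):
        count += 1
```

Triangle number: 0+1+2+...+6
`count` takes the values: 0 → 1 → 2 → 3 → 4 → 5 → 6 → 7 → 8 → 9 → 10 → 11 → 12 → 13 → 14 → 15 → 16 → 17 → 18 → 19 → 20 → 21

Answer: 21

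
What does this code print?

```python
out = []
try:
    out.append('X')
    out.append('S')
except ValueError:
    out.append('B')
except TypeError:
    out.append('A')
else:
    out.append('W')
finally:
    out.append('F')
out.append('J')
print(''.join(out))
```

Execution trace: 'X' (try body) → 'S' (try body, no exception) → 'W' (else) → 'F' (finally) → 'J' (after the try/except). Output: XSWFJ

Answer: XSWFJ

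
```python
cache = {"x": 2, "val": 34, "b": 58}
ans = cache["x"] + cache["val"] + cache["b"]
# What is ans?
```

Trace:
`cache = {"x": 2, "val": 34, "b": 58}` → cache = {'x': 2, 'val': 34, 'b': 58}
`ans = cache["x"] + cache["val"] + cache["b"]` → ans = 94
So ans = 94

Answer: 94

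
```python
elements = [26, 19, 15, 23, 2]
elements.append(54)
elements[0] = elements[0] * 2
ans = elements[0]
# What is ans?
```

Trace:
`elements = [26, 19, 15, 23, 2]` → elements = [26, 19, 15, 23, 2]
`elements.append(54)` → elements = [26, 19, 15, 23, 2, 54]
`elements[0] = elements[0] * 2` → elements = [52, 19, 15, 23, 2, 54]
`ans = elements[0]` → ans = 52
So ans = 52

Answer: 52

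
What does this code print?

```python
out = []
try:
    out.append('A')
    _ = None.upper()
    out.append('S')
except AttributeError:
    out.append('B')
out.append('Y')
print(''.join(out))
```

Execution trace: 'A' (try body) → 'B' (except AttributeError) → 'Y' (after the try/except). Output: ABY

Answer: ABY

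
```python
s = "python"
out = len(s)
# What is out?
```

Trace:
`s = "python"` → s = 'python'
`out = len(s)` → out = 6
So out = 6

Answer: 6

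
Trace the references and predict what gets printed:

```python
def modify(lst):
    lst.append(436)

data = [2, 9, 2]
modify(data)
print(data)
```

Key concept: function modifies passed list.
Step by step:
`data = [2, 9, 2]` → data = [2, 9, 2]
`modify(data)` → data = [2, 9, 2, 436]
`print(data)` → prints [2, 9, 2, 436]

Answer: [2, 9, 2, 436]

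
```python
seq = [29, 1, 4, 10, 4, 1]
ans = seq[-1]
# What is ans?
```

Trace:
`seq = [29, 1, 4, 10, 4, 1]` → seq = [29, 1, 4, 10, 4, 1]
`ans = seq[-1]` → ans = 1
So ans = 1

Answer: 1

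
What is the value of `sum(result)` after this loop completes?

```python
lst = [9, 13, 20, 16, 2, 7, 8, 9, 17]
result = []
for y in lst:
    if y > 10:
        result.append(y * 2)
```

Sum of doubled values > 10
`result` takes the values: [] → [26] → [26, 40] → [26, 40, 32] → [26, 40, 32, 34]
So `sum(result)` = 132

Answer: 132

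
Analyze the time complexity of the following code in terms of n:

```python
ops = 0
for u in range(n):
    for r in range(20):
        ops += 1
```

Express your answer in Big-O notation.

Each loop level contributes: n × 1. Multiplying the contributions gives O(n).

Answer: O(n)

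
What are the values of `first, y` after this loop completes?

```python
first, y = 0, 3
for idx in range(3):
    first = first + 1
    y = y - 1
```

first goes 0→3, y goes 3→0
`first, y` takes the values: (0, 3) → (1, 3) → (1, 2) → (2, 2) → (2, 1) → (3, 1) → (3, 0)

Answer: 3, 0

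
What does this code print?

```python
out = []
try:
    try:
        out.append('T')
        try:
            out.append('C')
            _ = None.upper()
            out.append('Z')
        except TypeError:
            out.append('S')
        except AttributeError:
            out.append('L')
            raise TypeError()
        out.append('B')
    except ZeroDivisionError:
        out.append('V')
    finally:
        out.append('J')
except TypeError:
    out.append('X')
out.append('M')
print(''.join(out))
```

Execution trace: 'T' (try body) → 'C' (inner try body) → 'L' (inner except AttributeError) → 'J' (finally) → 'X' (outer except TypeError) → 'M' (after the try/except). Output: TCLJXM

Answer: TCLJXM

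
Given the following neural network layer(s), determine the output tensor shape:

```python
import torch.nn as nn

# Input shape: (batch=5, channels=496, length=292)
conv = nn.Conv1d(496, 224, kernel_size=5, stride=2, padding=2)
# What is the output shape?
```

Input: (5, 496, 292) -> Output: (5, 224, 146)

Answer: (5, 224, 146)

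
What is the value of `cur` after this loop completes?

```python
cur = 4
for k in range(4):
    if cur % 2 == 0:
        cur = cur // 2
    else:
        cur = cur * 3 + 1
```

Collatz-style transformation from 4
`cur` takes the values: 4 → 2 → 1 → 4 → 2

Answer: 2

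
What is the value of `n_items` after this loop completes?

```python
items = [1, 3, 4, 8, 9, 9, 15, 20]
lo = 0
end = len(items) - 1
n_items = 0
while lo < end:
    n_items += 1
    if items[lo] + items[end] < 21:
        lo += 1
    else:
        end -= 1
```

Steps to find pair summing to 21
`n_items` takes the values: 0 → 1 → 2 → 3 → 4 → 5 → 6 → 7

Answer: 7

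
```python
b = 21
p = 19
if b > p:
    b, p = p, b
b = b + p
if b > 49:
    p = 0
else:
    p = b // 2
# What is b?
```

Trace:
`b = 21` → b = 21
`p = 19` → p = 19
`if b > p: ...` → b > p is True → b = 19; p = 21
`b = b + p` → b = 40
`if b > 49: ...` → b > 49 is False, take else branch → p = 20
So b = 40

Answer: 40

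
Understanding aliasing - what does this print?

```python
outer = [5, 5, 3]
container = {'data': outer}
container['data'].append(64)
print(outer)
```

Key concept: dict holds reference to list.
Step by step:
`outer = [5, 5, 3]` → outer = [5, 5, 3]
`container = {'data': outer}` → container = {'data': [5, 5, 3]}
`container['data'].append(64)` → outer = [5, 5, 3, 64]; container = {'data': [5, 5, 3, 64]}
`print(outer)` → prints [5, 5, 3, 64]

Answer: [5, 5, 3, 64]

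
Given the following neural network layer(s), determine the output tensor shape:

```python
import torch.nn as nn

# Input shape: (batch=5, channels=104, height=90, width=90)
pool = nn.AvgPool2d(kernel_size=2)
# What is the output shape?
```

Input: (5, 104, 90, 90) -> Output: (5, 104, 45, 45)

Answer: (5, 104, 45, 45)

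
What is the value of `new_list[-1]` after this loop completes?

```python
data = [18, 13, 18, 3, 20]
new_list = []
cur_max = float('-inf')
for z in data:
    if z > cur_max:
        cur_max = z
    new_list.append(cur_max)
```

Running max ends at 20
`new_list` takes the values: [] → [18] → [18, 18] → [18, 18, 18] → [18, 18, 18, 18] → [18, 18, 18, 18, 20]
So `new_list[-1]` = 20

Answer: 20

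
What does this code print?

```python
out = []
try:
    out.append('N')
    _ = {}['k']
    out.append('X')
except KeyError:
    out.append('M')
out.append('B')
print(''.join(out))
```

Execution trace: 'N' (try body) → 'M' (except KeyError) → 'B' (after the try/except). Output: NMB

Answer: NMB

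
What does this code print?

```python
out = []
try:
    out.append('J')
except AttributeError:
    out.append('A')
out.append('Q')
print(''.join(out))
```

Execution trace: 'J' (try body, no exception) → 'Q' (after the try/except). Output: JQ

Answer: JQ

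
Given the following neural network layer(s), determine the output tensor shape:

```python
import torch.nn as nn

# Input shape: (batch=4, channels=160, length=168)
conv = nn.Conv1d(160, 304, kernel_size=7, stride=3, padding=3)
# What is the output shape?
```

Input: (4, 160, 168) -> Output: (4, 304, 56)

Answer: (4, 304, 56)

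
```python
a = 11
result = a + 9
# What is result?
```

Trace:
`a = 11` → a = 11
`result = a + 9` → result = 20
So result = 20

Answer: 20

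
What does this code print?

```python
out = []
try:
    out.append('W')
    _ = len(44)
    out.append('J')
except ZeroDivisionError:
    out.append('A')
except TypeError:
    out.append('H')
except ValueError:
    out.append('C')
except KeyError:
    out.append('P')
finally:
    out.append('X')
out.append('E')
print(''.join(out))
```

Execution trace: 'W' (try body) → 'H' (except TypeError) → 'X' (finally) → 'E' (after the try/except). Output: WHXE

Answer: WHXE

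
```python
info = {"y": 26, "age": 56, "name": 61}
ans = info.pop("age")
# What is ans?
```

Trace:
`info = {"y": 26, "age": 56, "name": 61}` → info = {'y': 26, 'age': 56, 'name': 61}
`ans = info.pop("age")` → info = {'y': 26, 'name': 61}; ans = 56
So ans = 56

Answer: 56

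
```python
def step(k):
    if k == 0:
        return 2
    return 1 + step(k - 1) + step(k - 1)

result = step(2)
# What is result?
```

step(k) = 1 + 2·step(k-1), step(0)=2. Closed form: (2+1)·2^2 - 1 = 11.

Answer: 11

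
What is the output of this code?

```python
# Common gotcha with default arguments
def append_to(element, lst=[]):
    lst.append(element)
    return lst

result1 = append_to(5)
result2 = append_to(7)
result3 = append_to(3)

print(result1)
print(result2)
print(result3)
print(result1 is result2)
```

Key concept: mutable default argument gotcha.
Step by step:
`result1 = append_to(5)` → result1 = [5]
`result2 = append_to(7)` → result1 = [5, 7] (same object as result2); result2 = [5, 7] (same object as result1)
`result3 = append_to(3)` → result1 = [5, 7, 3] (same object as result2, result3); result2 = [5, 7, 3] (same object as result1, result3); result3 = [5, 7, 3] (same object as result1, result2)
`print(result1)` → prints [5, 7, 3]
`print(result2)` → prints [5, 7, 3]
`print(result3)` → prints [5, 7, 3]
`print(result1 is result2)` → prints True

Answer:
[5, 7, 3]
[5, 7, 3]
[5, 7, 3]
True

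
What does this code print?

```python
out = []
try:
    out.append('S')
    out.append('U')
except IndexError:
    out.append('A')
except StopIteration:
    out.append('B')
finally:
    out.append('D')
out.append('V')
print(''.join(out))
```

Execution trace: 'S' (try body) → 'U' (try body, no exception) → 'D' (finally) → 'V' (after the try/except). Output: SUDV

Answer: SUDV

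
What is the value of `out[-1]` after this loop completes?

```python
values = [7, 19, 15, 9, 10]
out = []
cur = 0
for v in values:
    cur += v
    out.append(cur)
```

Cumulative sum ends at 60
`out` takes the values: [] → [7] → [7, 26] → [7, 26, 41] → [7, 26, 41, 50] → [7, 26, 41, 50, 60]
So `out[-1]` = 60

Answer: 60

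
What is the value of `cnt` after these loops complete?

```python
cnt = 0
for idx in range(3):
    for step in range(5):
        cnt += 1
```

3 * 5 = 15
`cnt` takes the values: 0 → 1 → 2 → 3 → 4 → 5 → 6 → 7 → 8 → 9 → 10 → 11 → 12 → 13 → 14 → 15

Answer: 15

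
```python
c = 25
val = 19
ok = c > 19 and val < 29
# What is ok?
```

Trace:
`c = 25` → c = 25
`val = 19` → val = 19
`ok = c > 19 and val < 29` → ok = True
So ok = True

Answer: True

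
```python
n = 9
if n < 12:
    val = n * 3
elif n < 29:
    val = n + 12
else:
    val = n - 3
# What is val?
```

Trace:
`n = 9` → n = 9
`if n < 12: ...` → n < 12 is True → val = 27
So val = 27

Answer: 27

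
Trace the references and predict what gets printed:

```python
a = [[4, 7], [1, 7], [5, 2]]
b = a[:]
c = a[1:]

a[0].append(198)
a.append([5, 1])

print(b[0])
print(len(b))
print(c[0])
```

Key concept: slice with nested mutation.
Step by step:
`a = [[4, 7], [1, 7], [5, 2]]` → a = [[4, 7], [1, 7], [5, 2]]
`b = a[:]` → b = [[4, 7], [1, 7], [5, 2]]
`c = a[1:]` → c = [[1, 7], [5, 2]]
`a[0].append(198)` → a = [[4, 7, 198], [1, 7], [5, 2]]; b = [[4, 7, 198], [1, 7], [5, 2]]
`a.append([5, 1])` → a = [[4, 7, 198], [1, 7], [5, 2], [5, 1]]
`print(b[0])` → prints [4, 7, 198]
`print(len(b))` → prints 3
`print(c[0])` → prints [1, 7]

Answer:
[4, 7, 198]
3
[1, 7]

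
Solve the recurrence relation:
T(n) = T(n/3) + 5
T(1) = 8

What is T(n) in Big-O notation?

Each step divides n by 3 and adds 5. After log_3(n) steps we reach T(1)=8. So T(n) = 5·log_3(n) + 8 = O(log n).

Answer: O(log n)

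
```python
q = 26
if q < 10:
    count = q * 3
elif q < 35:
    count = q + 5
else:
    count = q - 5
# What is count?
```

Trace:
`q = 26` → q = 26
`if q < 10: ...` → q < 10 is False, q < 35 is True → count = 31
So count = 31

Answer: 31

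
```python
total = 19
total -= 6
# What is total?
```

Trace:
`total = 19` → total = 19
`total -= 6` → total = 13
So total = 13

Answer: 13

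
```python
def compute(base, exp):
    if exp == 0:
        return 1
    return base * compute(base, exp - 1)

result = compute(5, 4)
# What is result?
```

compute(5, 4) = 5 * 5 * 5 * 5 = 625

Answer: 625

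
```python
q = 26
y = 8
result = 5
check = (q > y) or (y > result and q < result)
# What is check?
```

Trace:
`q = 26` → q = 26
`y = 8` → y = 8
`result = 5` → result = 5
`check = (q > y) or (y > result and q < result)` → check = True
So check = True

Answer: True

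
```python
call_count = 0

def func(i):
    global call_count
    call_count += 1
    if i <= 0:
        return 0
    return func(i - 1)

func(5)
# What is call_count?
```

Linear recursion stepping by 1: 6 calls from i=5 down to ≤0.

Answer: 6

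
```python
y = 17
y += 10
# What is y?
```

Trace:
`y = 17` → y = 17
`y += 10` → y = 27
So y = 27

Answer: 27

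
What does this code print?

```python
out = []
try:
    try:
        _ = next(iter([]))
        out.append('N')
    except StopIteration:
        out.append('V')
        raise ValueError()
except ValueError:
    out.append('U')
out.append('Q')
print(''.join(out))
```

Execution trace: 'V' (inner except StopIteration) → 'U' (outer except ValueError) → 'Q' (after the try/except). Output: VUQ

Answer: VUQ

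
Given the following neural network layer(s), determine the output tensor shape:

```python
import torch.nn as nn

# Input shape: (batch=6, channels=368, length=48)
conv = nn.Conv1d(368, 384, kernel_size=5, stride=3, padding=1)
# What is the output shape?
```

Input: (6, 368, 48) -> Output: (6, 384, 16)

Answer: (6, 384, 16)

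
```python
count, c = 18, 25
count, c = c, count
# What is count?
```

Trace:
`count, c = 18, 25` → count = 18; c = 25
`count, c = c, count` → count = 25; c = 18
So count = 25

Answer: 25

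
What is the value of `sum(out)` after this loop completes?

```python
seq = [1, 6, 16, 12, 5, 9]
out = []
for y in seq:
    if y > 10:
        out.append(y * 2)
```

Sum of doubled values > 10
`out` takes the values: [] → [32] → [32, 24]
So `sum(out)` = 56

Answer: 56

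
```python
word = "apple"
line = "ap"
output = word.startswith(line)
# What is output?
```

Trace:
`word = "apple"` → word = 'apple'
`line = "ap"` → line = 'ap'
`output = word.startswith(line)` → output = True
So output = True

Answer: True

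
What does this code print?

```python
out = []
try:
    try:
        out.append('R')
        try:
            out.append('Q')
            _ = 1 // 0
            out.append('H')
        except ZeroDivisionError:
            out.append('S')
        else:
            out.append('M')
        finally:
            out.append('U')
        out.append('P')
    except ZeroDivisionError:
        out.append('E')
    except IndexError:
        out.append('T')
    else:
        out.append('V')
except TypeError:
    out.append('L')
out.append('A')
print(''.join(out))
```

Execution trace: 'R' (try body) → 'Q' (inner try body) → 'S' (inner except ZeroDivisionError) → 'U' (inner finally) → 'P' (try body, no exception) → 'V' (else) → 'A' (after the try/except). Output: RQSUPVA

Answer: RQSUPVA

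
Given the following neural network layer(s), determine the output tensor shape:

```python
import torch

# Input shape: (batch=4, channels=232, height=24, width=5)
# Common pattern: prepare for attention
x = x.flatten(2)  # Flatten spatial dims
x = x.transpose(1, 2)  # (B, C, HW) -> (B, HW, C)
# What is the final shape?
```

Input: (4, 232, 24, 5) -> after flatten(2): (4, 232, 120) -> Output: (4, 120, 232)

Answer: (4, 120, 232)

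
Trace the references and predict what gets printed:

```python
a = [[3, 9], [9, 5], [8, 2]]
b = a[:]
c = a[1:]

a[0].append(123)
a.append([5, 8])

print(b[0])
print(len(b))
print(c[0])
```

Key concept: slice with nested mutation.
Step by step:
`a = [[3, 9], [9, 5], [8, 2]]` → a = [[3, 9], [9, 5], [8, 2]]
`b = a[:]` → b = [[3, 9], [9, 5], [8, 2]]
`c = a[1:]` → c = [[9, 5], [8, 2]]
`a[0].append(123)` → a = [[3, 9, 123], [9, 5], [8, 2]]; b = [[3, 9, 123], [9, 5], [8, 2]]
`a.append([5, 8])` → a = [[3, 9, 123], [9, 5], [8, 2], [5, 8]]
`print(b[0])` → prints [3, 9, 123]
`print(len(b))` → prints 3
`print(c[0])` → prints [9, 5]

Answer:
[3, 9, 123]
3
[9, 5]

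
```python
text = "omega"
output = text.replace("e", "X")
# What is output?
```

Trace:
`text = "omega"` → text = 'omega'
`output = text.replace("e", "X")` → output = 'omXga'
So output = 'omXga'

Answer: 'omXga'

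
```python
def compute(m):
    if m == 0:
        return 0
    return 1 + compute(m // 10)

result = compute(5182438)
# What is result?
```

Count of digits of 5182438: 7

Answer: 7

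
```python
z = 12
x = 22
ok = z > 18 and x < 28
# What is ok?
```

Trace:
`z = 12` → z = 12
`x = 22` → x = 22
`ok = z > 18 and x < 28` → ok = False
So ok = False

Answer: False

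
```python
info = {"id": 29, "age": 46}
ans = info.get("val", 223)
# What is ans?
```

Trace:
`info = {"id": 29, "age": 46}` → info = {'id': 29, 'age': 46}
`ans = info.get("val", 223)` → ans = 223
So ans = 223

Answer: 223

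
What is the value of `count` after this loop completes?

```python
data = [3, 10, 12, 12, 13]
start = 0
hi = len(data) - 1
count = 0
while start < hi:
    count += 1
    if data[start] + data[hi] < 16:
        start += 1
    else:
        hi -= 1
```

Steps to find pair summing to 16
`count` takes the values: 0 → 1 → 2 → 3 → 4

Answer: 4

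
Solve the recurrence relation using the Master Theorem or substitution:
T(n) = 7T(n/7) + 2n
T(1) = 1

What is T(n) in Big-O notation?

By Master Theorem: a=7, b=7, f(n)=2n. Since log_7(7) = 1 and f(n) = Θ(n^1), Case 2 applies. T(n) = O(n log n).

Answer: O(n log n)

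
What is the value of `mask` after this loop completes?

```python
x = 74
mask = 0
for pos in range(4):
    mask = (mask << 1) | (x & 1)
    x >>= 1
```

Reverse lowest 4 bits of 74
`mask` takes the values: 0 → 1 → 2 → 5

Answer: 5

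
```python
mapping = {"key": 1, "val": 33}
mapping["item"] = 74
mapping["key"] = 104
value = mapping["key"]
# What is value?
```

Trace:
`mapping = {"key": 1, "val": 33}` → mapping = {'key': 1, 'val': 33}
`mapping["item"] = 74` → mapping = {'key': 1, 'val': 33, 'item': 74}
`mapping["key"] = 104` → mapping = {'key': 104, 'val': 33, 'item': 74}
`value = mapping["key"]` → value = 104
So value = 104

Answer: 104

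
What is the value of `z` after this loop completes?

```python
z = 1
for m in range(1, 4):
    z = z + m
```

Start at 1, add 1 through 3
`z` takes the values: 1 → 2 → 4 → 7

Answer: 7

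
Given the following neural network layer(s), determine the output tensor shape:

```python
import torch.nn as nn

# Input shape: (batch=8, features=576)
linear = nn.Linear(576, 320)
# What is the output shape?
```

Input: (8, 576) -> Output: (8, 320)

Answer: (8, 320)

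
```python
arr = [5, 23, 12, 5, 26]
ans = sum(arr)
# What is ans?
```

Trace:
`arr = [5, 23, 12, 5, 26]` → arr = [5, 23, 12, 5, 26]
`ans = sum(arr)` → ans = 71
So ans = 71

Answer: 71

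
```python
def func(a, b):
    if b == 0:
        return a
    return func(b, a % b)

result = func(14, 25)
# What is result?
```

func(14, 25) -> func(25, 14) -> func(14, 11) -> func(11, 3) -> func(3, 2) -> func(2, 1) -> func(1, 0) -> 1

Answer: 1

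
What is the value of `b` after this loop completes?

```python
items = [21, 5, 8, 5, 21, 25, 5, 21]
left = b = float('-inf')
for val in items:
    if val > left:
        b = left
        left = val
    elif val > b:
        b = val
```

Second largest (with repeats) in [21, 5, 8, 5, 21, 25, 5, 21]
`b` takes the values: -inf → 5 → 8 → 21

Answer: 21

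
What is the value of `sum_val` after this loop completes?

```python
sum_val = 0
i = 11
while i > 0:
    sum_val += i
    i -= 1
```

Sum 11 down to 1
`sum_val` takes the values: 0 → 11 → 21 → 30 → 38 → 45 → 51 → 56 → 60 → 63 → 65 → 66

Answer: 66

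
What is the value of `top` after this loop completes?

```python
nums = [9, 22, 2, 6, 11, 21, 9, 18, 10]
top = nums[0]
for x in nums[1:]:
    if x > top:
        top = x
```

Maximum of [9, 22, 2, 6, 11, 21, 9, 18, 10]
`top` takes the values: 9 → 22

Answer: 22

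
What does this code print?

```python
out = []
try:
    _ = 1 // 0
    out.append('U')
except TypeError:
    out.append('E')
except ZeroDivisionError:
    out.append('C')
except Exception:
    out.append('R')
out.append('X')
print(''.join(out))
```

Execution trace: 'C' (except ZeroDivisionError) → 'X' (after the try/except). Output: CX

Answer: CX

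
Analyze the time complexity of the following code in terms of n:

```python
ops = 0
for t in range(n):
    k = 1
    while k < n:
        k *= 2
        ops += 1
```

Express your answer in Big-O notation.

Each loop level contributes: n × log n. Multiplying the contributions gives O(n log n).

Answer: O(n log n)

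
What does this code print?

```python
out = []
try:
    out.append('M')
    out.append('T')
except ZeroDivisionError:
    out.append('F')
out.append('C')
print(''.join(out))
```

Execution trace: 'M' (try body) → 'T' (try body, no exception) → 'C' (after the try/except). Output: MTC

Answer: MTC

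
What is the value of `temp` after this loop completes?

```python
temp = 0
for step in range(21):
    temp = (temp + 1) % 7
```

Increment mod 7, 21 times = 0
`temp` takes the values: 0 → 1 → 2 → 3 → 4 → 5 → 6 → 0 → 1 → 2 → 3 → 4 → 5 → 6 → 0 → 1 → 2 → 3 → 4 → 5 → 6 → 0

Answer: 0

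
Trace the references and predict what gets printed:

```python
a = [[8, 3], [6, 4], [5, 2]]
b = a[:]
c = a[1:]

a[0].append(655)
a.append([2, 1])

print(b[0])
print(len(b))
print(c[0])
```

Key concept: slice with nested mutation.
Step by step:
`a = [[8, 3], [6, 4], [5, 2]]` → a = [[8, 3], [6, 4], [5, 2]]
`b = a[:]` → b = [[8, 3], [6, 4], [5, 2]]
`c = a[1:]` → c = [[6, 4], [5, 2]]
`a[0].append(655)` → a = [[8, 3, 655], [6, 4], [5, 2]]; b = [[8, 3, 655], [6, 4], [5, 2]]
`a.append([2, 1])` → a = [[8, 3, 655], [6, 4], [5, 2], [2, 1]]
`print(b[0])` → prints [8, 3, 655]
`print(len(b))` → prints 3
`print(c[0])` → prints [6, 4]

Answer:
[8, 3, 655]
3
[6, 4]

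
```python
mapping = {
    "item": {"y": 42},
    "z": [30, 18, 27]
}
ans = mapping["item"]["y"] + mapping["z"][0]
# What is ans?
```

Trace:
`mapping = { ...` → mapping = {'item': {'y': 42}, 'z': [30, 18, 27]}
`ans = mapping["item"]["y"] + mapping["z"][0]` → ans = 72
So ans = 72

Answer: 72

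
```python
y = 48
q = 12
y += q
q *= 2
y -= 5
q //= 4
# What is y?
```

Trace:
`y = 48` → y = 48
`q = 12` → q = 12
`y += q` → y = 60
`q *= 2` → q = 24
`y -= 5` → y = 55
`q //= 4` → q = 6
So y = 55

Answer: 55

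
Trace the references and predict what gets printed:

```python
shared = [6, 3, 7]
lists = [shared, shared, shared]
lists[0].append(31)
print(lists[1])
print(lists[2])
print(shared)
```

Key concept: list of same reference.
Step by step:
`shared = [6, 3, 7]` → shared = [6, 3, 7]
`lists = [shared, shared, shared]` → lists = [[6, 3, 7], [6, 3, 7], [6, 3, 7]]
`lists[0].append(31)` → shared = [6, 3, 7, 31]; lists = [[6, 3, 7, 31], [6, 3, 7, 31], [6, 3, 7, 31]]
`print(lists[1])` → prints [6, 3, 7, 31]
`print(lists[2])` → prints [6, 3, 7, 31]
`print(shared)` → prints [6, 3, 7, 31]

Answer:
[6, 3, 7, 31]
[6, 3, 7, 31]
[6, 3, 7, 31]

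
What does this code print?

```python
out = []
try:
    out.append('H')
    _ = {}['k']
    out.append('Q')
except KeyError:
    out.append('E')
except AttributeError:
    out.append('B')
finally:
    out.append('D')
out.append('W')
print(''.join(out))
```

Execution trace: 'H' (try body) → 'E' (except KeyError) → 'D' (finally) → 'W' (after the try/except). Output: HEDW

Answer: HEDW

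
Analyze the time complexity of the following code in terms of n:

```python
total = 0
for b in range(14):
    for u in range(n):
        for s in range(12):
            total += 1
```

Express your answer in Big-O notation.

Each loop level contributes: 1 × n × 1. Multiplying the contributions gives O(n).

Answer: O(n)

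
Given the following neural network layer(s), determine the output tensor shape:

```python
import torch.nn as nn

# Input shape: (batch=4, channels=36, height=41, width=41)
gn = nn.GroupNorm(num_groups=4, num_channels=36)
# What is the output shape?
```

Input: (4, 36, 41, 41) -> Output: (4, 36, 41, 41)

Answer: (4, 36, 41, 41)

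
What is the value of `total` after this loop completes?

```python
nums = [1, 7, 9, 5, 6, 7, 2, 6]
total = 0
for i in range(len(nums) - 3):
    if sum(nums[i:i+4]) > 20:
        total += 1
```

Count windows with sum > 20
`total` takes the values: 0 → 1 → 2 → 3 → 4

Answer: 4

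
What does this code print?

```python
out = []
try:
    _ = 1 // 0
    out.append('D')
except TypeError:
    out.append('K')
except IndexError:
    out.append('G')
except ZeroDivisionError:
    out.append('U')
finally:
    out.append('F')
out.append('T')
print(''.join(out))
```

Execution trace: 'U' (except ZeroDivisionError) → 'F' (finally) → 'T' (after the try/except). Output: UFT

Answer: UFT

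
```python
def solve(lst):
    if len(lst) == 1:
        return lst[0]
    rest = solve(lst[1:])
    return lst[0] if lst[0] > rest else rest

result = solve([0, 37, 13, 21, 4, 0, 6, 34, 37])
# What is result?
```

Recursive max over [0, 37, 13, 21, 4, 0, 6, 34, 37] = 37

Answer: 37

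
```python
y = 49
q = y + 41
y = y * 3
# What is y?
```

Trace:
`y = 49` → y = 49
`q = y + 41` → q = 90
`y = y * 3` → y = 147
So y = 147

Answer: 147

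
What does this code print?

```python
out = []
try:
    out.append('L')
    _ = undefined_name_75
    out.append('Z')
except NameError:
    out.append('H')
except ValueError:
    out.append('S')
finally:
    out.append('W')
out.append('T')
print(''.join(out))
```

Execution trace: 'L' (try body) → 'H' (except NameError) → 'W' (finally) → 'T' (after the try/except). Output: LHWT

Answer: LHWT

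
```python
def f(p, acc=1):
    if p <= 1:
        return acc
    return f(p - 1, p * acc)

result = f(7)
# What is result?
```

Accumulator trace (n, acc): (7, 1) -> (6, 7) -> (5, 42) -> (4, 210) -> (3, 840) -> (2, 2520) -> (1, 5040) -> return 5040

Answer: 5040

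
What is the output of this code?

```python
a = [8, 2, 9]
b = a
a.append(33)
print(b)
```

Key concept: basic list aliasing.
Step by step:
`a = [8, 2, 9]` → a = [8, 2, 9]
`b = a` → b = [8, 2, 9] (same object as a)
`a.append(33)` → a = [8, 2, 9, 33] (same object as b); b = [8, 2, 9, 33] (same object as a)
`print(b)` → prints [8, 2, 9, 33]

Answer: [8, 2, 9, 33]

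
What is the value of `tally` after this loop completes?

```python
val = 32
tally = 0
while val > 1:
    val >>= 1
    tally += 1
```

Count right shifts until 1
`tally` takes the values: 0 → 1 → 2 → 3 → 4 → 5

Answer: 5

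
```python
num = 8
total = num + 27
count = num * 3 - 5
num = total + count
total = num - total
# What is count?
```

Trace:
`num = 8` → num = 8
`total = num + 27` → total = 35
`count = num * 3 - 5` → count = 19
`num = total + count` → num = 54
`total = num - total` → total = 19
So count = 19

Answer: 19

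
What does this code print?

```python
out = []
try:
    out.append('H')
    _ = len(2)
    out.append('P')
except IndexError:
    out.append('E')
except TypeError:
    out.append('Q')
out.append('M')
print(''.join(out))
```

Execution trace: 'H' (try body) → 'Q' (except TypeError) → 'M' (after the try/except). Output: HQM

Answer: HQM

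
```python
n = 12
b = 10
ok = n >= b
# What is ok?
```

Trace:
`n = 12` → n = 12
`b = 10` → b = 10
`ok = n >= b` → ok = True
So ok = True

Answer: True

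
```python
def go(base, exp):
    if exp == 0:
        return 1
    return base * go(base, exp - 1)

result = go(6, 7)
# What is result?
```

go(6, 7) = 6 * 6 * 6 * 6 * 6 * 6 * 6 = 279936

Answer: 279936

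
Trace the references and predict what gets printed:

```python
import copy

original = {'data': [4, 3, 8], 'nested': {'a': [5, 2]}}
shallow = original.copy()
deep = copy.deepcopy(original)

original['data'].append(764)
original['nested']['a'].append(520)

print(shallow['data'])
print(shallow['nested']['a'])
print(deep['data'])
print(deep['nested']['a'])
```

Key concept: comparing shallow vs deep copy.
Step by step:
`original = {'data': [4, 3, 8], 'nested': {'a': [5, 2]}}` → original = {'data': [4, 3, 8], 'nested': {'a': [5, 2]}}
`shallow = original.copy()` → shallow = {'data': [4, 3, 8], 'nested': {'a': [5, 2]}}
`deep = copy.deepcopy(original)` → deep = {'data': [4, 3, 8], 'nested': {'a': [5, 2]}}
`original['data'].append(764)` → original = {'data': [4, 3, 8, 764], 'nested': {'a': [5, 2]}}; shallow = {'data': [4, 3, 8, 764], 'nested': {'a': [5, 2]}}
`original['nested']['a'].append(520)` → original = {'data': [4, 3, 8, 764], 'nested': {'a': [5, 2, 520]}}; shallow = {'data': [4, 3, 8, 764], 'nested': {'a': [5, 2, 520]}}
`print(shallow['data'])` → prints [4, 3, 8, 764]
`print(shallow['nested']['a'])` → prints [5, 2, 520]
`print(deep['data'])` → prints [4, 3, 8]
`print(deep['nested']['a'])` → prints [5, 2]

Answer:
[4, 3, 8, 764]
[5, 2, 520]
[4, 3, 8]
[5, 2]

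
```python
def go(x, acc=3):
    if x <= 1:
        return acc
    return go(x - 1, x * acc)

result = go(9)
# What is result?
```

Accumulator trace (n, acc): (9, 3) -> (8, 27) -> (7, 216) -> (6, 1512) -> (5, 9072) -> (4, 45360) -> (3, 181440) -> (2, 544320) -> (1, 1088640) -> return 1088640

Answer: 1088640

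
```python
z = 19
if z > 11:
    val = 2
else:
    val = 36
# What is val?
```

Trace:
`z = 19` → z = 19
`if z > 11: ...` → z > 11 is True → val = 2
So val = 2

Answer: 2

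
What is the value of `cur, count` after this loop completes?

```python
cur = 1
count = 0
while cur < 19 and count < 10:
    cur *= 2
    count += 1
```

Double until >= 19 or 10 iterations
`cur, count` takes the values: (1, 0) → (2, 0) → (2, 1) → (4, 1) → (4, 2) → (8, 2) → (8, 3) → (16, 3) → (16, 4) → (32, 4) → (32, 5)

Answer: 32, 5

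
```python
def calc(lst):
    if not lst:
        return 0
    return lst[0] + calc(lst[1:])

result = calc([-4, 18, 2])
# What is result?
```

(-4) + 18 + 2 + 0 = 16

Answer: 16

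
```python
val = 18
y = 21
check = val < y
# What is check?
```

Trace:
`val = 18` → val = 18
`y = 21` → y = 21
`check = val < y` → check = True
So check = True

Answer: True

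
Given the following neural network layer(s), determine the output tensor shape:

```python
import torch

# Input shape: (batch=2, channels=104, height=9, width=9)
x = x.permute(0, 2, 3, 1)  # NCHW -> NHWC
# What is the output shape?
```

Input: (2, 104, 9, 9) -> Output: (2, 9, 9, 104)

Answer: (2, 9, 9, 104)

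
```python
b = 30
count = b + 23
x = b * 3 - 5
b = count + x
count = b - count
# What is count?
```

Trace:
`b = 30` → b = 30
`count = b + 23` → count = 53
`x = b * 3 - 5` → x = 85
`b = count + x` → b = 138
`count = b - count` → count = 85
So count = 85

Answer: 85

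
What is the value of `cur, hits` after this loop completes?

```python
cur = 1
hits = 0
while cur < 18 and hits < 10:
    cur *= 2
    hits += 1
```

Double until >= 18 or 10 iterations
`cur, hits` takes the values: (1, 0) → (2, 0) → (2, 1) → (4, 1) → (4, 2) → (8, 2) → (8, 3) → (16, 3) → (16, 4) → (32, 4) → (32, 5)

Answer: 32, 5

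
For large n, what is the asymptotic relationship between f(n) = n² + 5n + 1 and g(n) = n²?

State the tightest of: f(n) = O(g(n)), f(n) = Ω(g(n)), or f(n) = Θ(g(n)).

n² + 5n + 1 vs n²: f(n) = Θ(g(n)) — they are asymptotically equivalent (lower-order terms are dominated).

Answer: f(n) = Θ(g(n)) — they are asymptotically equivalent (lower-order terms are dominated).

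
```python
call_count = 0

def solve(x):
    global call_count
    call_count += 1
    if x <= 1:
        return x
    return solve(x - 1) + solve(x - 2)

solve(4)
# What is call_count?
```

Calls(x) = 1 + Calls(x-1) + Calls(x-2); Calls(0)=Calls(1)=1. For x=4 this gives 9.

Answer: 9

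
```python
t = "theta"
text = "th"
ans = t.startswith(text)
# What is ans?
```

Trace:
`t = "theta"` → t = 'theta'
`text = "th"` → text = 'th'
`ans = t.startswith(text)` → ans = True
So ans = True

Answer: True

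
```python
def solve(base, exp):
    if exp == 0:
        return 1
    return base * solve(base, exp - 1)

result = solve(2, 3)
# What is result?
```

solve(2, 3) = 2 * 2 * 2 = 8

Answer: 8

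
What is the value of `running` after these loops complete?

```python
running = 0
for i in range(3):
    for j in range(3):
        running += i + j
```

Sum of all i+j for i,j in 3x3
`running` takes the values: 0 → 1 → 3 → 4 → 6 → 9 → 11 → 14 → 18

Answer: 18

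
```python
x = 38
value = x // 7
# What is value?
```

Trace:
`x = 38` → x = 38
`value = x // 7` → value = 5
So value = 5

Answer: 5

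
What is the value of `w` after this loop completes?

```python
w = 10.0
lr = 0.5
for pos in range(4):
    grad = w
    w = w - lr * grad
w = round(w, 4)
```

Gradient descent: w = 10.0 * (1 - 0.5)^4
`w` takes the values: 10.0 → 5.0 → 2.5 → 1.25 → 0.625

Answer: 0.625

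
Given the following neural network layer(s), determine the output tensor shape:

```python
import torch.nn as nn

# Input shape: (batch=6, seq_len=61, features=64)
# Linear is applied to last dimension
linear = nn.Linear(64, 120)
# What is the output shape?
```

Input: (6, 61, 64) -> Output: (6, 61, 120)

Answer: (6, 61, 120)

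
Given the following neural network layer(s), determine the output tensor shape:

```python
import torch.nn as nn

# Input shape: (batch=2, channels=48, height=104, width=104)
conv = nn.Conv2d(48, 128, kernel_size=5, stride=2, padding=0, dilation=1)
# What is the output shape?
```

Input: (2, 48, 104, 104) -> Output: (2, 128, 50, 50)

Answer: (2, 128, 50, 50)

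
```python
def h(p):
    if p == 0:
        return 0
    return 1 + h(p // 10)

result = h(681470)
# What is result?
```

Count of digits of 681470: 6

Answer: 6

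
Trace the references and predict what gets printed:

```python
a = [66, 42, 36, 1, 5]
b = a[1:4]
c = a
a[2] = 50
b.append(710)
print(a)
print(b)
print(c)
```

Key concept: slice vs alias.
Step by step:
`a = [66, 42, 36, 1, 5]` → a = [66, 42, 36, 1, 5]
`b = a[1:4]` → b = [42, 36, 1]
`c = a` → c = [66, 42, 36, 1, 5] (same object as a)
`a[2] = 50` → a = [66, 42, 50, 1, 5] (same object as c); c = [66, 42, 50, 1, 5] (same object as a)
`b.append(710)` → b = [42, 36, 1, 710]
`print(a)` → prints [66, 42, 50, 1, 5]
`print(b)` → prints [42, 36, 1, 710]
`print(c)` → prints [66, 42, 50, 1, 5]

Answer:
[66, 42, 50, 1, 5]
[42, 36, 1, 710]
[66, 42, 50, 1, 5]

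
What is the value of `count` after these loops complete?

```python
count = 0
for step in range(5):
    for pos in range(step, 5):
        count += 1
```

Upper triangle: 5 + 4 + ... + 1
`count` takes the values: 0 → 1 → 2 → 3 → 4 → 5 → 6 → 7 → 8 → 9 → 10 → 11 → 12 → 13 → 14 → 15

Answer: 15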